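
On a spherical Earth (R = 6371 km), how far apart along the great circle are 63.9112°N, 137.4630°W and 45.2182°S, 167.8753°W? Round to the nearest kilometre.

12424 km

Δλ = -167.8753 − -137.4630 = -30.4123°.
Δφ = -45.2182 − 63.9112 = -109.1294°.
a = sin²(Δφ/2) + cos φ₁ · cos φ₂ · sin²(Δλ/2) = 0.685163.
c = 2·atan2(√a, √(1−a)) = 1.95016 rad → d = 6371·c ≈ 12424.45 km.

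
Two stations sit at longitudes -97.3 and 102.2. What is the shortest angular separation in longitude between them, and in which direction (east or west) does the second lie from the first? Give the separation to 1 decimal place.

Raw difference: 102.2 − -97.3 = 199.5°.
Normalise into (−180°, 180°]: 199.5° − 360° = -160.5°.
Negative ⇒ the second point lies to the west; separation 160.5°.

160.5° west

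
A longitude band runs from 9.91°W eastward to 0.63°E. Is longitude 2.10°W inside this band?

Band width going east from -9.91° to +0.63°: ((0.63 − -9.91) mod 360) = 10.54°.
Offset of -2.10° east of the west edge: ((-2.10 − -9.91) mod 360) = 7.81°.
7.81° ≤ 10.54° ⇒ inside.

Yes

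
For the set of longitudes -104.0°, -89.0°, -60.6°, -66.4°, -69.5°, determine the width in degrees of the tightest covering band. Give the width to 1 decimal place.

43.4°

Sort the longitudes: -104.0°, -89.0°, -69.5°, -66.4°, -60.6°.
Eastward gaps between consecutive values (wrapping around): 15.0°, 19.5°, 3.1°, 5.8°, 316.6°.
Largest gap = 316.6° ⇒ minimal covering band is its complement: 360° − 316.6° = 43.4°.
Band runs from -104.0° eastward to -60.6°.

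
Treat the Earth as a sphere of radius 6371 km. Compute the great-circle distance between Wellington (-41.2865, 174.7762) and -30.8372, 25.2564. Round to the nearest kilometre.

11406 km

Δλ = 25.2564 − 174.7762 = -149.5198°.
Δφ = -30.8372 − -41.2865 = 10.4493°.
a = sin²(Δφ/2) + cos φ₁ · cos φ₂ · sin²(Δλ/2) = 0.608900.
c = 2·atan2(√a, √(1−a)) = 1.79036 rad → d = 6371·c ≈ 11406.36 km.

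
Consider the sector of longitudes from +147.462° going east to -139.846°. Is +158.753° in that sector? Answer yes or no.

Band width going east from +147.462° to -139.846°: ((-139.846 − 147.462) mod 360) = 72.692°.
Offset of +158.753° east of the west edge: ((158.753 − 147.462) mod 360) = 11.291°.
11.291° ≤ 72.692° ⇒ inside.

Yes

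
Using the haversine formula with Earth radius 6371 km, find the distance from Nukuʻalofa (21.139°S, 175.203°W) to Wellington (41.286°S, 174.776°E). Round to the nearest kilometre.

2430 km

Δλ = 174.776 − -175.203 = 349.979°; wrapped into (−180°, 180°]: -10.021°.
Δφ = -41.286 − -21.139 = -20.147°.
a = sin²(Δφ/2) + cos φ₁ · cos φ₂ · sin²(Δλ/2) = 0.035940.
c = 2·atan2(√a, √(1−a)) = 0.38147 rad → d = 6371·c ≈ 2430.32 km.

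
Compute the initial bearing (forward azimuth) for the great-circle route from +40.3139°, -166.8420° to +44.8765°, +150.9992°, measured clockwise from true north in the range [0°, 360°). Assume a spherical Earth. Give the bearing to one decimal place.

Δλ = 150.9992 − -166.8420 = 317.8412°; wrapped into (−180°, 180°]: -42.1588°.
θ = atan2( sin Δλ · cos φ₂ , cos φ₁ · sin φ₂ − sin φ₁ · cos φ₂ · cos Δλ )
  = atan2(-0.47562, 0.19816) = -67.382° → normalised to [0°, 360°): 292.618°.

292.6°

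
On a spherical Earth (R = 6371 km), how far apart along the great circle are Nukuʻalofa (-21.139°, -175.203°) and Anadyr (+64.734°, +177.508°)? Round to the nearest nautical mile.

Δλ = 177.508 − -175.203 = 352.711°; wrapped into (−180°, 180°]: -7.289°.
Δφ = 64.734 − -21.139 = 85.873°.
a = sin²(Δφ/2) + cos φ₁ · cos φ₂ · sin²(Δλ/2) = 0.465625.
c = 2·atan2(√a, √(1−a)) = 1.50199 rad → d = 6371·c ≈ 9569.19 km ≈ 5166.95 nmi.

5167 nmi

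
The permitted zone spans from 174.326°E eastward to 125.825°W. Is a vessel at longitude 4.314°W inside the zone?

Band width going east from +174.326° to -125.825°: ((-125.825 − 174.326) mod 360) = 59.849°.
Offset of -4.314° east of the west edge: ((-4.314 − 174.326) mod 360) = 181.360°.
181.360° > 59.849° ⇒ outside.

No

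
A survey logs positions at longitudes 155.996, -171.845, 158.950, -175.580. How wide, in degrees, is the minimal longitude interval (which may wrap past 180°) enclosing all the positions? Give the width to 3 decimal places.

32.159°

Sort the longitudes: -175.580°, -171.845°, +155.996°, +158.950°.
Eastward gaps between consecutive values (wrapping around): 3.735°, 327.841°, 2.954°, 25.470°.
Largest gap = 327.841° ⇒ minimal covering band is its complement: 360° − 327.841° = 32.159°.
Band runs from +155.996° eastward to -171.845°, crossing the antimeridian.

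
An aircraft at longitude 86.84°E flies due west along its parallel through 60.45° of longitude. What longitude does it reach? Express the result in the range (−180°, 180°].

Start at +86.84°; shift −60.45° → +26.39°.
+26.39° already lies in (−180°, 180°].

26.39°E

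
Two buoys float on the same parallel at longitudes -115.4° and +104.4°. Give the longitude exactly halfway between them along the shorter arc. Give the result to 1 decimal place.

Signed shortest Δλ from -115.4° to +104.4° is -140.2°.
Midpoint longitude = -115.4° + (-140.2°)/2 = -115.4° − 70.1° = -185.5°.
Normalise into (−180°, 180°]: +174.5°.
(The naïve average (-115.4 + +104.4)/2 = -5.5° is on the wrong side of the globe.)

+174.5°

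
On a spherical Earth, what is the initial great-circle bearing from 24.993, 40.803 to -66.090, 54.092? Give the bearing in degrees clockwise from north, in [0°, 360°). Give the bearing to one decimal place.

174.7°

Δλ = 54.092 − 40.803 = 13.289°.
θ = atan2( sin Δλ · cos φ₂ , cos φ₁ · sin φ₂ − sin φ₁ · cos φ₂ · cos Δλ )
  = atan2(0.09316, -0.99524) = 174.652° → normalised to [0°, 360°): 174.652°.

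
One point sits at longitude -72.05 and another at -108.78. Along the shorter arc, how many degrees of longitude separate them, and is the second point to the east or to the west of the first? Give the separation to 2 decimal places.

36.73° west

Raw difference: -108.78 − -72.05 = -36.73°.
Normalise into (−180°, 180°]: -36.73° stays -36.73°.
Negative ⇒ the second point lies to the west; separation 36.73°.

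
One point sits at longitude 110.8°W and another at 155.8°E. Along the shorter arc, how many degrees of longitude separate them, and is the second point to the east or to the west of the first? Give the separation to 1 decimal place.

Raw difference: 155.8 − -110.8 = 266.6°.
Normalise into (−180°, 180°]: 266.6° − 360° = -93.4°.
Negative ⇒ the second point lies to the west; separation 93.4°.

93.4° west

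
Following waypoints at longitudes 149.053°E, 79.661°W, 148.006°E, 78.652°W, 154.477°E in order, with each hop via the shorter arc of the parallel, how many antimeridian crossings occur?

Leg 1: +149.053° → -79.661°, shortest Δλ = 131.286° (east) — crosses 180°.
Leg 2: -79.661° → +148.006°, shortest Δλ = -132.333° (west) — crosses 180°.
Leg 3: +148.006° → -78.652°, shortest Δλ = 133.342° (east) — crosses 180°.
Leg 4: -78.652° → +154.477°, shortest Δλ = -126.871° (west) — crosses 180°.
Total crossings: 4.

4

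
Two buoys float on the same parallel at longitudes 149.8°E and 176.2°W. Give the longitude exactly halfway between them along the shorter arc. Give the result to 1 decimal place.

Signed shortest Δλ from +149.8° to -176.2° is +34.0°.
Midpoint longitude = +149.8° + (+34.0°)/2 = +149.8° + 17.0° = +166.8°.
(The naïve average (+149.8 + -176.2)/2 = -13.2° is on the wrong side of the globe.)

166.8°E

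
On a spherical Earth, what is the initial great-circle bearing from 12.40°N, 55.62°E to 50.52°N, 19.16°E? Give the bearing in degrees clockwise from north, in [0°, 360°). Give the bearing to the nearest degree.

330°

Δλ = 19.16 − 55.62 = -36.46°.
θ = atan2( sin Δλ · cos φ₂ , cos φ₁ · sin φ₂ − sin φ₁ · cos φ₂ · cos Δλ )
  = atan2(-0.37784, 0.64403) = -30.399° → normalised to [0°, 360°): 329.601°.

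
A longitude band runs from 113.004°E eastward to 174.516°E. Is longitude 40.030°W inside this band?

No

Band width going east from +113.004° to +174.516°: ((174.516 − 113.004) mod 360) = 61.512°.
Offset of -40.030° east of the west edge: ((-40.030 − 113.004) mod 360) = 206.966°.
206.966° > 61.512° ⇒ outside.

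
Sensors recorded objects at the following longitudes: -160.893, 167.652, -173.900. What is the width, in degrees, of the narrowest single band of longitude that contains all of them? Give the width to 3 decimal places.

31.455°

Sort the longitudes: -173.900°, -160.893°, +167.652°.
Eastward gaps between consecutive values (wrapping around): 13.007°, 328.545°, 18.448°.
Largest gap = 328.545° ⇒ minimal covering band is its complement: 360° − 328.545° = 31.455°.
Band runs from +167.652° eastward to -160.893°, crossing the antimeridian.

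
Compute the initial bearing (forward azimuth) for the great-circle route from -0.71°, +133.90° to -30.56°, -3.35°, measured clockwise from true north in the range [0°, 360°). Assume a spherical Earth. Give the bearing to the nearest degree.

229°

Δλ = -3.35 − 133.90 = -137.25°.
θ = atan2( sin Δλ · cos φ₂ , cos φ₁ · sin φ₂ − sin φ₁ · cos φ₂ · cos Δλ )
  = atan2(-0.58451, -0.51624) = -131.451° → normalised to [0°, 360°): 228.549°.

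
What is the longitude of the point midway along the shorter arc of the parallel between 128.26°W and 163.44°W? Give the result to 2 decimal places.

145.85°W

Signed shortest Δλ from -128.26° to -163.44° is -35.18°.
Midpoint longitude = -128.26° + (-35.18°)/2 = -128.26° − 17.59° = -145.85°.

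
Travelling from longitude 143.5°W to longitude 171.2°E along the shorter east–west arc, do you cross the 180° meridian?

Yes

Naïve |171.2 − -143.5| = 314.7° > 180°, so the shorter arc goes the other way round — across 180°.
Signed shortest Δλ = ((171.2 − -143.5 + 180) mod 360) − 180 = -45.3°.
Going west by 45.3° from -143.5° passes through 180° before reaching +171.2°.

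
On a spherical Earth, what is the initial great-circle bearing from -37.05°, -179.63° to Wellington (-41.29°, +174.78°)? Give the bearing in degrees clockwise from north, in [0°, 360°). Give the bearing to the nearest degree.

224°

Δλ = 174.78 − -179.63 = 354.41°; wrapped into (−180°, 180°]: -5.59°.
θ = atan2( sin Δλ · cos φ₂ , cos φ₁ · sin φ₂ − sin φ₁ · cos φ₂ · cos Δλ )
  = atan2(-0.07319, -0.07609) = -136.111° → normalised to [0°, 360°): 223.889°.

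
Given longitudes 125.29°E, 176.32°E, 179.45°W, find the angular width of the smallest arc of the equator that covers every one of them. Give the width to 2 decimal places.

55.26°

Sort the longitudes: -179.45°, +125.29°, +176.32°.
Eastward gaps between consecutive values (wrapping around): 304.74°, 51.03°, 4.23°.
Largest gap = 304.74° ⇒ minimal covering band is its complement: 360° − 304.74° = 55.26°.
Band runs from +125.29° eastward to -179.45°, crossing the antimeridian.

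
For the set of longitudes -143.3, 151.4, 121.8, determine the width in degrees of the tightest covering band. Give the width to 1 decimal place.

94.9°

Sort the longitudes: -143.3°, +121.8°, +151.4°.
Eastward gaps between consecutive values (wrapping around): 265.1°, 29.6°, 65.3°.
Largest gap = 265.1° ⇒ minimal covering band is its complement: 360° − 265.1° = 94.9°.
Band runs from +121.8° eastward to -143.3°, crossing the antimeridian.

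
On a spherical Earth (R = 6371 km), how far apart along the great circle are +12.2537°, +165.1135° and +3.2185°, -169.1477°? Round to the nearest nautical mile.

Δλ = -169.1477 − 165.1135 = -334.2612°; wrapped into (−180°, 180°]: 25.7388°.
Δφ = 3.2185 − 12.2537 = -9.0352°.
a = sin²(Δφ/2) + cos φ₁ · cos φ₂ · sin²(Δλ/2) = 0.054606.
c = 2·atan2(√a, √(1−a)) = 0.47172 rad → d = 6371·c ≈ 3005.32 km ≈ 1622.74 nmi.

1623 nmi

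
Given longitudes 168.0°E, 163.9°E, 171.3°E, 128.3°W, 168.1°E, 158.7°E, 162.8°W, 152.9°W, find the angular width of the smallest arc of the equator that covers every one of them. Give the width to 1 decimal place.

Sort the longitudes: -162.8°, -152.9°, -128.3°, +158.7°, +163.9°, +168.0°, +168.1°, +171.3°.
Eastward gaps between consecutive values (wrapping around): 9.9°, 24.6°, 287.0°, 5.2°, 4.1°, 0.1°, 3.2°, 25.9°.
Largest gap = 287.0° ⇒ minimal covering band is its complement: 360° − 287.0° = 73.0°.
Band runs from +158.7° eastward to -128.3°, crossing the antimeridian.

73.0°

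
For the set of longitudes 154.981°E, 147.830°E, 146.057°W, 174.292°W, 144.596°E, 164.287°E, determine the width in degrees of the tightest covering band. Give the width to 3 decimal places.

69.347°

Sort the longitudes: -174.292°, -146.057°, +144.596°, +147.830°, +154.981°, +164.287°.
Eastward gaps between consecutive values (wrapping around): 28.235°, 290.653°, 3.234°, 7.151°, 9.306°, 21.421°.
Largest gap = 290.653° ⇒ minimal covering band is its complement: 360° − 290.653° = 69.347°.
Band runs from +144.596° eastward to -146.057°, crossing the antimeridian.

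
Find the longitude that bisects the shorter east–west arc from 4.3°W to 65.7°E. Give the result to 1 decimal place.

30.7°E

Signed shortest Δλ from -4.3° to +65.7° is +70.0°.
Midpoint longitude = -4.3° + (+70.0°)/2 = -4.3° + 35.0° = +30.7°.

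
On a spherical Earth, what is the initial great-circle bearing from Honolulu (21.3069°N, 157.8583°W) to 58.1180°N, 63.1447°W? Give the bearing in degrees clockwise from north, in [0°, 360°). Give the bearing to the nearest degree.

33°

Δλ = -63.1447 − -157.8583 = 94.7136°.
θ = atan2( sin Δλ · cos φ₂ , cos φ₁ · sin φ₂ − sin φ₁ · cos φ₂ · cos Δλ )
  = atan2(0.52639, 0.80687) = 33.120° → normalised to [0°, 360°): 33.120°.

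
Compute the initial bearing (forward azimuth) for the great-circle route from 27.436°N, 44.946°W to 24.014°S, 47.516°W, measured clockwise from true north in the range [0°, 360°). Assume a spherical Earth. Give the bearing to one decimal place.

Δλ = -47.516 − -44.946 = -2.570°.
θ = atan2( sin Δλ · cos φ₂ , cos φ₁ · sin φ₂ − sin φ₁ · cos φ₂ · cos Δλ )
  = atan2(-0.04096, -0.78164) = -177.000° → normalised to [0°, 360°): 183.000°.

183.0°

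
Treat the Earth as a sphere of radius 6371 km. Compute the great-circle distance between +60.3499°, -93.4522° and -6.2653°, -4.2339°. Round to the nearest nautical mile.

5707 nmi

Δλ = -4.2339 − -93.4522 = 89.2183°.
Δφ = -6.2653 − 60.3499 = -66.6152°.
a = sin²(Δφ/2) + cos φ₁ · cos φ₂ · sin²(Δλ/2) = 0.544067.
c = 2·atan2(√a, √(1−a)) = 1.65904 rad → d = 6371·c ≈ 10569.77 km ≈ 5707.22 nmi.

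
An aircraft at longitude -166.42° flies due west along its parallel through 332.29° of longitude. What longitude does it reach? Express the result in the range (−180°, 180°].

Start at -166.42°; shift −332.29° → -498.71°.
-498.71° lies outside (−180°, 180°]; add 360° → -138.71°.

-138.71°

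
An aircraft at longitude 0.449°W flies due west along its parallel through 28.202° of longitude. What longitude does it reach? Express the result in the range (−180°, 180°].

28.651°W

Start at -0.449°; shift −28.202° → -28.651°.
-28.651° already lies in (−180°, 180°].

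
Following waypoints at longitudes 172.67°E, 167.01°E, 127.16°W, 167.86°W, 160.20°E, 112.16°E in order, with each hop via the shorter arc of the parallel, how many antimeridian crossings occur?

2

Leg 1: +172.67° → +167.01°, shortest Δλ = -5.66° (west) — does not cross 180°.
Leg 2: +167.01° → -127.16°, shortest Δλ = 65.83° (east) — crosses 180°.
Leg 3: -127.16° → -167.86°, shortest Δλ = -40.7° (west) — does not cross 180°.
Leg 4: -167.86° → +160.20°, shortest Δλ = -31.94° (west) — crosses 180°.
Leg 5: +160.20° → +112.16°, shortest Δλ = -48.04° (west) — does not cross 180°.
Total crossings: 2.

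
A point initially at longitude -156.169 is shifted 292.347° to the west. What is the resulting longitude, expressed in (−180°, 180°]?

-88.516°

Start at -156.169°; shift −292.347° → -448.516°.
-448.516° lies outside (−180°, 180°]; add 360° → -88.516°.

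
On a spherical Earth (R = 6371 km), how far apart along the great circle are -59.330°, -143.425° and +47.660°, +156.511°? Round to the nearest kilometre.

Δλ = 156.511 − -143.425 = 299.936°; wrapped into (−180°, 180°]: -60.064°.
Δφ = 47.660 − -59.330 = 106.990°.
a = sin²(Δφ/2) + cos φ₁ · cos φ₂ · sin²(Δλ/2) = 0.732159.
c = 2·atan2(√a, √(1−a)) = 2.05366 rad → d = 6371·c ≈ 13083.87 km.

13084 km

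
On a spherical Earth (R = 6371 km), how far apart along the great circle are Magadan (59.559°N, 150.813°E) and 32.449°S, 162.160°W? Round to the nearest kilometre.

11103 km

Δλ = -162.160 − 150.813 = -312.973°; wrapped into (−180°, 180°]: 47.027°.
Δφ = -32.449 − 59.559 = -92.008°.
a = sin²(Δφ/2) + cos φ₁ · cos φ₂ · sin²(Δλ/2) = 0.585574.
c = 2·atan2(√a, √(1−a)) = 1.74279 rad → d = 6371·c ≈ 11103.32 km.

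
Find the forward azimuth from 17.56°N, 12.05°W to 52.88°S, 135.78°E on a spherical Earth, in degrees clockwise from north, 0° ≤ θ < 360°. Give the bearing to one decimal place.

152.1°

Δλ = 135.78 − -12.05 = 147.83°.
θ = atan2( sin Δλ · cos φ₂ , cos φ₁ · sin φ₂ − sin φ₁ · cos φ₂ · cos Δλ )
  = atan2(0.32132, -0.60610) = 152.070° → normalised to [0°, 360°): 152.070°.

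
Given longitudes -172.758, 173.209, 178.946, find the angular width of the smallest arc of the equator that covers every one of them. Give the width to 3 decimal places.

Sort the longitudes: -172.758°, +173.209°, +178.946°.
Eastward gaps between consecutive values (wrapping around): 345.967°, 5.737°, 8.296°.
Largest gap = 345.967° ⇒ minimal covering band is its complement: 360° − 345.967° = 14.033°.
Band runs from +173.209° eastward to -172.758°, crossing the antimeridian.

14.033°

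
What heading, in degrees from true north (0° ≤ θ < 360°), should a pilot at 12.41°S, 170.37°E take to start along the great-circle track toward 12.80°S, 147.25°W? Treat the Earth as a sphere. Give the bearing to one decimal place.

Δλ = -147.25 − 170.37 = -317.62°; wrapped into (−180°, 180°]: 42.38°.
θ = atan2( sin Δλ · cos φ₂ , cos φ₁ · sin φ₂ − sin φ₁ · cos φ₂ · cos Δλ )
  = atan2(0.65729, -0.06157) = 95.351° → normalised to [0°, 360°): 95.351°.

95.4°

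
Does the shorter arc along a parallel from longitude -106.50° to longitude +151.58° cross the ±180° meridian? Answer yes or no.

Naïve |151.58 − -106.50| = 258.08° > 180°, so the shorter arc goes the other way round — across 180°.
Signed shortest Δλ = ((151.58 − -106.50 + 180) mod 360) − 180 = -101.92°.
Going west by 101.92° from -106.50° passes through 180° before reaching +151.58°.

Yes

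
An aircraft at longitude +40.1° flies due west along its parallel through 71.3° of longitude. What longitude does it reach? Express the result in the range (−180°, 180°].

-31.2°

Start at +40.1°; shift −71.3° → -31.2°.
-31.2° already lies in (−180°, 180°].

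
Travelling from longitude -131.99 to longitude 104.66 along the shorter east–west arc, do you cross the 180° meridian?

Yes

Naïve |104.66 − -131.99| = 236.65° > 180°, so the shorter arc goes the other way round — across 180°.
Signed shortest Δλ = ((104.66 − -131.99 + 180) mod 360) − 180 = -123.35°.
Going west by 123.35° from -131.99° passes through 180° before reaching +104.66°.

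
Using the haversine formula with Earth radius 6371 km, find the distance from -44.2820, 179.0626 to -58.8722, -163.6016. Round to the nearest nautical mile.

Δλ = -163.6016 − 179.0626 = -342.6642°; wrapped into (−180°, 180°]: 17.3358°.
Δφ = -58.8722 − -44.2820 = -14.5902°.
a = sin²(Δφ/2) + cos φ₁ · cos φ₂ · sin²(Δλ/2) = 0.024530.
c = 2·atan2(√a, √(1−a)) = 0.31453 rad → d = 6371·c ≈ 2003.89 km ≈ 1082.01 nmi.

1082 nmi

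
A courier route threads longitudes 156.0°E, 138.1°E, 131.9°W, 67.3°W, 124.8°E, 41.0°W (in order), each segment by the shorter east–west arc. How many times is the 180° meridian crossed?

2

Leg 1: +156.0° → +138.1°, shortest Δλ = -17.9° (west) — does not cross 180°.
Leg 2: +138.1° → -131.9°, shortest Δλ = 90.0° (east) — crosses 180°.
Leg 3: -131.9° → -67.3°, shortest Δλ = 64.6° (east) — does not cross 180°.
Leg 4: -67.3° → +124.8°, shortest Δλ = -167.9° (west) — crosses 180°.
Leg 5: +124.8° → -41.0°, shortest Δλ = -165.8° (west) — does not cross 180°.
Total crossings: 2.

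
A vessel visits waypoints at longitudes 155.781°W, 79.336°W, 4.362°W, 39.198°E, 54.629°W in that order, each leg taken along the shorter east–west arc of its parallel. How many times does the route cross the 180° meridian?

Leg 1: -155.781° → -79.336°, shortest Δλ = 76.445° (east) — does not cross 180°.
Leg 2: -79.336° → -4.362°, shortest Δλ = 74.974° (east) — does not cross 180°.
Leg 3: -4.362° → +39.198°, shortest Δλ = 43.56° (east) — does not cross 180°.
Leg 4: +39.198° → -54.629°, shortest Δλ = -93.827° (west) — does not cross 180°.
Total crossings: 0.

0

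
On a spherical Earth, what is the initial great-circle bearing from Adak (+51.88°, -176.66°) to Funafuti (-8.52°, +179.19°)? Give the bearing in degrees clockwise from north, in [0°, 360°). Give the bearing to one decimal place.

Δλ = 179.19 − -176.66 = 355.85°; wrapped into (−180°, 180°]: -4.15°.
θ = atan2( sin Δλ · cos φ₂ , cos φ₁ · sin φ₂ − sin φ₁ · cos φ₂ · cos Δλ )
  = atan2(-0.07157, -0.86745) = -175.284° → normalised to [0°, 360°): 184.716°.

184.7°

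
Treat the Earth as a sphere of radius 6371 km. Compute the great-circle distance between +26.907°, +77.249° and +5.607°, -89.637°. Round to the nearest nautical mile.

Δλ = -89.637 − 77.249 = -166.886°.
Δφ = 5.607 − 26.907 = -21.300°.
a = sin²(Δφ/2) + cos φ₁ · cos φ₂ · sin²(Δλ/2) = 0.910058.
c = 2·atan2(√a, √(1−a)) = 2.53241 rad → d = 6371·c ≈ 16133.98 km ≈ 8711.65 nmi.

8712 nmi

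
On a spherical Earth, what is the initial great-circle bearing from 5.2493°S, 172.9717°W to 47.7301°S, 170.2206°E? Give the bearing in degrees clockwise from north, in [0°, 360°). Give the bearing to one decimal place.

196.0°

Δλ = 170.2206 − -172.9717 = 343.1923°; wrapped into (−180°, 180°]: -16.8077°.
θ = atan2( sin Δλ · cos φ₂ , cos φ₁ · sin φ₂ − sin φ₁ · cos φ₂ · cos Δλ )
  = atan2(-0.19450, -0.67797) = -163.993° → normalised to [0°, 360°): 196.007°.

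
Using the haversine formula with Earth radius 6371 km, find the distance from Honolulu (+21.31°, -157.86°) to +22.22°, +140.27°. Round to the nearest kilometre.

6343 km

Δλ = 140.27 − -157.86 = 298.13°; wrapped into (−180°, 180°]: -61.87°.
Δφ = 22.22 − 21.31 = 0.91°.
a = sin²(Δφ/2) + cos φ₁ · cos φ₂ · sin²(Δλ/2) = 0.227975.
c = 2·atan2(√a, √(1−a)) = 0.99554 rad → d = 6371·c ≈ 6342.59 km.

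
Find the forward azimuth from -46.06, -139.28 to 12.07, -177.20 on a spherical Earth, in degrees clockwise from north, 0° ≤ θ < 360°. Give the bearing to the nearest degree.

319°

Δλ = -177.20 − -139.28 = -37.92°.
θ = atan2( sin Δλ · cos φ₂ , cos φ₁ · sin φ₂ − sin φ₁ · cos φ₂ · cos Δλ )
  = atan2(-0.60097, 0.70058) = -40.624° → normalised to [0°, 360°): 319.376°.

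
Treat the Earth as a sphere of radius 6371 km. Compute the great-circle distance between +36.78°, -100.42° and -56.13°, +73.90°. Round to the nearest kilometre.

17822 km

Δλ = 73.90 − -100.42 = 174.32°.
Δφ = -56.13 − 36.78 = -92.91°.
a = sin²(Δφ/2) + cos φ₁ · cos φ₂ · sin²(Δλ/2) = 0.970660.
c = 2·atan2(√a, √(1−a)) = 2.79732 rad → d = 6371·c ≈ 17821.71 km.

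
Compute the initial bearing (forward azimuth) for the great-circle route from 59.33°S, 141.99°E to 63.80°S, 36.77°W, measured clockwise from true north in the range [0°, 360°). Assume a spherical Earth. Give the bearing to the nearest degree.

Δλ = -36.77 − 141.99 = -178.76°.
θ = atan2( sin Δλ · cos φ₂ , cos φ₁ · sin φ₂ − sin φ₁ · cos φ₂ · cos Δλ )
  = atan2(-0.00955, -0.83734) = -179.346° → normalised to [0°, 360°): 180.654°.

181°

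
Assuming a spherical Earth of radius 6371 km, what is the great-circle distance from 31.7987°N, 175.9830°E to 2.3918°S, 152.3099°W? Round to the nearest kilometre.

5064 km

Δλ = -152.3099 − 175.9830 = -328.2929°; wrapped into (−180°, 180°]: 31.7071°.
Δφ = -2.3918 − 31.7987 = -34.1905°.
a = sin²(Δφ/2) + cos φ₁ · cos φ₂ · sin²(Δλ/2) = 0.149784.
c = 2·atan2(√a, √(1−a)) = 0.79479 rad → d = 6371·c ≈ 5063.63 km.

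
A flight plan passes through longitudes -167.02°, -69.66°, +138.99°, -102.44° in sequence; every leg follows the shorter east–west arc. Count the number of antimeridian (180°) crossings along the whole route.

2

Leg 1: -167.02° → -69.66°, shortest Δλ = 97.36° (east) — does not cross 180°.
Leg 2: -69.66° → +138.99°, shortest Δλ = -151.35° (west) — crosses 180°.
Leg 3: +138.99° → -102.44°, shortest Δλ = 118.57° (east) — crosses 180°.
Total crossings: 2.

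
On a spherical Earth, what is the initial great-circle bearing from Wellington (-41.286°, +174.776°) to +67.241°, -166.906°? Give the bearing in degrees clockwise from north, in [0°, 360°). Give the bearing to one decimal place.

7.4°

Δλ = -166.906 − 174.776 = -341.682°; wrapped into (−180°, 180°]: 18.318°.
θ = atan2( sin Δλ · cos φ₂ , cos φ₁ · sin φ₂ − sin φ₁ · cos φ₂ · cos Δλ )
  = atan2(0.12159, 0.93524) = 7.407° → normalised to [0°, 360°): 7.407°.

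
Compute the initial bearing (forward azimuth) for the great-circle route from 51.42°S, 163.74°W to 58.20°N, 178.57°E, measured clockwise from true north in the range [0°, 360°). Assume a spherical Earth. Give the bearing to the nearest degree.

350°

Δλ = 178.57 − -163.74 = 342.31°; wrapped into (−180°, 180°]: -17.69°.
θ = atan2( sin Δλ · cos φ₂ , cos φ₁ · sin φ₂ − sin φ₁ · cos φ₂ · cos Δλ )
  = atan2(-0.16012, 0.92246) = -9.847° → normalised to [0°, 360°): 350.153°.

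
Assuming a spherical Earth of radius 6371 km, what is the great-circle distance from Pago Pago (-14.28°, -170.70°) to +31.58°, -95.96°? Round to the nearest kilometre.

9445 km

Δλ = -95.96 − -170.70 = 74.74°.
Δφ = 31.58 − -14.28 = 45.86°.
a = sin²(Δφ/2) + cos φ₁ · cos φ₂ · sin²(Δλ/2) = 0.455940.
c = 2·atan2(√a, √(1−a)) = 1.48256 rad → d = 6371·c ≈ 9445.40 km.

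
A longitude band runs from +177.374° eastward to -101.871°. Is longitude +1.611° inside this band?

No

Band width going east from +177.374° to -101.871°: ((-101.871 − 177.374) mod 360) = 80.755°.
Offset of +1.611° east of the west edge: ((1.611 − 177.374) mod 360) = 184.237°.
184.237° > 80.755° ⇒ outside.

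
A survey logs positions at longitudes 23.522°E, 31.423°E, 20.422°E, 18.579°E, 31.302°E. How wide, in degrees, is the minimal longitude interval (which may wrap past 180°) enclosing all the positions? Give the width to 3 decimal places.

Sort the longitudes: +18.579°, +20.422°, +23.522°, +31.302°, +31.423°.
Eastward gaps between consecutive values (wrapping around): 1.843°, 3.100°, 7.780°, 0.121°, 347.156°.
Largest gap = 347.156° ⇒ minimal covering band is its complement: 360° − 347.156° = 12.844°.
Band runs from +18.579° eastward to +31.423°.

12.844°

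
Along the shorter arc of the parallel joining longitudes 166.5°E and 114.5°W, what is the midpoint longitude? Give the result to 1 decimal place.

154.0°W

Signed shortest Δλ from +166.5° to -114.5° is +79.0°.
Midpoint longitude = +166.5° + (+79.0°)/2 = +166.5° + 39.5° = +206.0°.
Normalise into (−180°, 180°]: -154.0°.
(The naïve average (+166.5 + -114.5)/2 = 26.0° is on the wrong side of the globe.)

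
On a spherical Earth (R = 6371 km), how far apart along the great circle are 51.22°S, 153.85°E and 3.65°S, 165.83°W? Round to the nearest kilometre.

6477 km

Δλ = -165.83 − 153.85 = -319.68°; wrapped into (−180°, 180°]: 40.32°.
Δφ = -3.65 − -51.22 = 47.57°.
a = sin²(Δφ/2) + cos φ₁ · cos φ₂ · sin²(Δλ/2) = 0.236900.
c = 2·atan2(√a, √(1−a)) = 1.01667 rad → d = 6371·c ≈ 6477.20 km.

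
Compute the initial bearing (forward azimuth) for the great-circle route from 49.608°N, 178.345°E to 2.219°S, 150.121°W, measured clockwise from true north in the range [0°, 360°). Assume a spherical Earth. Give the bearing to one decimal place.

142.2°

Δλ = -150.121 − 178.345 = -328.466°; wrapped into (−180°, 180°]: 31.534°.
θ = atan2( sin Δλ · cos φ₂ , cos φ₁ · sin φ₂ − sin φ₁ · cos φ₂ · cos Δλ )
  = atan2(0.52261, -0.67376) = 142.201° → normalised to [0°, 360°): 142.201°.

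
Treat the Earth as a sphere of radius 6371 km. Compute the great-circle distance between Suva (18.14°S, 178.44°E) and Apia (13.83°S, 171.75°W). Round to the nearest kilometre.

1153 km

Δλ = -171.75 − 178.44 = -350.19°; wrapped into (−180°, 180°]: 9.81°.
Δφ = -13.83 − -18.14 = 4.31°.
a = sin²(Δφ/2) + cos φ₁ · cos φ₂ · sin²(Δλ/2) = 0.008160.
c = 2·atan2(√a, √(1−a)) = 0.18091 rad → d = 6371·c ≈ 1152.60 km.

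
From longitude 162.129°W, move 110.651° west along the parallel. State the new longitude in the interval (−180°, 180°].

87.220°E

Start at -162.129°; shift −110.651° → -272.780°.
-272.780° lies outside (−180°, 180°]; add 360° → +87.220°.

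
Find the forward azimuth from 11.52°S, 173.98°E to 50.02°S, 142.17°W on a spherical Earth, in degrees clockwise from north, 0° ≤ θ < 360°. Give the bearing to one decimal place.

145.9°

Δλ = -142.17 − 173.98 = -316.15°; wrapped into (−180°, 180°]: 43.85°.
θ = atan2( sin Δλ · cos φ₂ , cos φ₁ · sin φ₂ − sin φ₁ · cos φ₂ · cos Δλ )
  = atan2(0.44512, -0.65830) = 145.935° → normalised to [0°, 360°): 145.935°.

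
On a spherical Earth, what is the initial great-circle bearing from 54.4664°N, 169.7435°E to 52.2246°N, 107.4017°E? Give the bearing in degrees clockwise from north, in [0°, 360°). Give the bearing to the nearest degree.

Δλ = 107.4017 − 169.7435 = -62.3418°.
θ = atan2( sin Δλ · cos φ₂ , cos φ₁ · sin φ₂ − sin φ₁ · cos φ₂ · cos Δλ )
  = atan2(-0.54257, 0.22798) = -67.209° → normalised to [0°, 360°): 292.791°.

293°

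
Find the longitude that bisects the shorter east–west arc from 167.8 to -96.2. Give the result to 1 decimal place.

Signed shortest Δλ from +167.8° to -96.2° is +96.0°.
Midpoint longitude = +167.8° + (+96.0°)/2 = +167.8° + 48.0° = +215.8°.
Normalise into (−180°, 180°]: -144.2°.
(The naïve average (+167.8 + -96.2)/2 = 35.8° is on the wrong side of the globe.)

-144.2°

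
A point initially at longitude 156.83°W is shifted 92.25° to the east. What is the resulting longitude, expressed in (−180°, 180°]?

Start at -156.83°; shift +92.25° → -64.58°.
-64.58° already lies in (−180°, 180°].

64.58°W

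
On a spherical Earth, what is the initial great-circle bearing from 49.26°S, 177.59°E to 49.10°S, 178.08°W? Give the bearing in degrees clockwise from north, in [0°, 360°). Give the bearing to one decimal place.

88.4°

Δλ = -178.08 − 177.59 = -355.67°; wrapped into (−180°, 180°]: 4.33°.
θ = atan2( sin Δλ · cos φ₂ , cos φ₁ · sin φ₂ − sin φ₁ · cos φ₂ · cos Δλ )
  = atan2(0.04943, 0.00138) = 88.405° → normalised to [0°, 360°): 88.405°.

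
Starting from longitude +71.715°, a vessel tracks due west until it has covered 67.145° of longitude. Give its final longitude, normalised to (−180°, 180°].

+4.570°

Start at +71.715°; shift −67.145° → +4.570°.
+4.570° already lies in (−180°, 180°].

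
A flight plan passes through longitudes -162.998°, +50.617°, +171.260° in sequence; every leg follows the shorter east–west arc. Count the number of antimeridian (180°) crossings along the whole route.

1

Leg 1: -162.998° → +50.617°, shortest Δλ = -146.385° (west) — crosses 180°.
Leg 2: +50.617° → +171.260°, shortest Δλ = 120.643° (east) — does not cross 180°.
Total crossings: 1.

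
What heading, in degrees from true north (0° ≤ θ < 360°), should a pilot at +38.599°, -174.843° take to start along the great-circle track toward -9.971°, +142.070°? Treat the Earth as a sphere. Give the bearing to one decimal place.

229.0°

Δλ = 142.070 − -174.843 = 316.913°; wrapped into (−180°, 180°]: -43.087°.
θ = atan2( sin Δλ · cos φ₂ , cos φ₁ · sin φ₂ − sin φ₁ · cos φ₂ · cos Δλ )
  = atan2(-0.67279, -0.58406) = -130.962° → normalised to [0°, 360°): 229.038°.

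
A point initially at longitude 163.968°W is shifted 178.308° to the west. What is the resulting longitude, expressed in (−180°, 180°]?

Start at -163.968°; shift −178.308° → -342.276°.
-342.276° lies outside (−180°, 180°]; add 360° → +17.724°.

17.724°E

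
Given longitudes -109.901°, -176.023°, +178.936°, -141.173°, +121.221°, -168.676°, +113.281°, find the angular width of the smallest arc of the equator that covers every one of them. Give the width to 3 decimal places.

Sort the longitudes: -176.023°, -168.676°, -141.173°, -109.901°, +113.281°, +121.221°, +178.936°.
Eastward gaps between consecutive values (wrapping around): 7.347°, 27.503°, 31.272°, 223.182°, 7.940°, 57.715°, 5.041°.
Largest gap = 223.182° ⇒ minimal covering band is its complement: 360° − 223.182° = 136.818°.
Band runs from +113.281° eastward to -109.901°, crossing the antimeridian.

136.818°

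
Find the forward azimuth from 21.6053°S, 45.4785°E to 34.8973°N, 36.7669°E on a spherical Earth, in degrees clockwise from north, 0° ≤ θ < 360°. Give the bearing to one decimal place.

351.5°

Δλ = 36.7669 − 45.4785 = -8.7116°.
θ = atan2( sin Δλ · cos φ₂ , cos φ₁ · sin φ₂ − sin φ₁ · cos φ₂ · cos Δλ )
  = atan2(-0.12423, 0.83043) = -8.508° → normalised to [0°, 360°): 351.492°.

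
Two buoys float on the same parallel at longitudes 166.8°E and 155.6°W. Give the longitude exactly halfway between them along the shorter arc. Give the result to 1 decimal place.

Signed shortest Δλ from +166.8° to -155.6° is +37.6°.
Midpoint longitude = +166.8° + (+37.6°)/2 = +166.8° + 18.8° = +185.6°.
Normalise into (−180°, 180°]: -174.4°.
(The naïve average (+166.8 + -155.6)/2 = 5.6° is on the wrong side of the globe.)

174.4°W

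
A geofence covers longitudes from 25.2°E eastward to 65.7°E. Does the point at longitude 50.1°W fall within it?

Band width going east from +25.2° to +65.7°: ((65.7 − 25.2) mod 360) = 40.5°.
Offset of -50.1° east of the west edge: ((-50.1 − 25.2) mod 360) = 284.7°.
284.7° > 40.5° ⇒ outside.

No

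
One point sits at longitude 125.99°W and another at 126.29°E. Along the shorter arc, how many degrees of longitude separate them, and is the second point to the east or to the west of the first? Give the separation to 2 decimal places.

Raw difference: 126.29 − -125.99 = 252.28°.
Normalise into (−180°, 180°]: 252.28° − 360° = -107.72°.
Negative ⇒ the second point lies to the west; separation 107.72°.

107.72° west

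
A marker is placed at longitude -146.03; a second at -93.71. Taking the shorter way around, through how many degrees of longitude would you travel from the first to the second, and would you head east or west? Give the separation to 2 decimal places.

Raw difference: -93.71 − -146.03 = 52.32°.
Normalise into (−180°, 180°]: 52.32° stays 52.32°.
Positive ⇒ the second point lies to the east; separation 52.32°.

52.32° east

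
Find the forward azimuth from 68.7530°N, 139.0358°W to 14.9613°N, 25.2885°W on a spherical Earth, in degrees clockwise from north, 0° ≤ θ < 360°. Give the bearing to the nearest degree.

63°

Δλ = -25.2885 − -139.0358 = 113.7473°.
θ = atan2( sin Δλ · cos φ₂ , cos φ₁ · sin φ₂ − sin φ₁ · cos φ₂ · cos Δλ )
  = atan2(0.88430, 0.45616) = 62.713° → normalised to [0°, 360°): 62.713°.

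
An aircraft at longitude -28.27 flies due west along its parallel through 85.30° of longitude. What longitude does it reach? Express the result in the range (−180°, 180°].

-113.57°

Start at -28.27°; shift −85.30° → -113.57°.
-113.57° already lies in (−180°, 180°].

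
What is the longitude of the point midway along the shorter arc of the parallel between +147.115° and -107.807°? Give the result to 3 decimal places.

-160.346°

Signed shortest Δλ from +147.115° to -107.807° is +105.078°.
Midpoint longitude = +147.115° + (+105.078°)/2 = +147.115° + 52.539° = +199.654°.
Normalise into (−180°, 180°]: -160.346°.
(The naïve average (+147.115 + -107.807)/2 = 19.654° is on the wrong side of the globe.)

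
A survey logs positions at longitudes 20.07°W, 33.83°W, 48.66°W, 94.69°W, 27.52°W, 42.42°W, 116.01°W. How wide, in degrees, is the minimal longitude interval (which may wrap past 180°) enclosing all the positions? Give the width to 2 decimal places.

Sort the longitudes: -116.01°, -94.69°, -48.66°, -42.42°, -33.83°, -27.52°, -20.07°.
Eastward gaps between consecutive values (wrapping around): 21.32°, 46.03°, 6.24°, 8.59°, 6.31°, 7.45°, 264.06°.
Largest gap = 264.06° ⇒ minimal covering band is its complement: 360° − 264.06° = 95.94°.
Band runs from -116.01° eastward to -20.07°.

95.94°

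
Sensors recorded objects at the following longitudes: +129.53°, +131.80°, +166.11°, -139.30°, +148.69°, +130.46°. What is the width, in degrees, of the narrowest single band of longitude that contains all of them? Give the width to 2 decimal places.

Sort the longitudes: -139.30°, +129.53°, +130.46°, +131.80°, +148.69°, +166.11°.
Eastward gaps between consecutive values (wrapping around): 268.83°, 0.93°, 1.34°, 16.89°, 17.42°, 54.59°.
Largest gap = 268.83° ⇒ minimal covering band is its complement: 360° − 268.83° = 91.17°.
Band runs from +129.53° eastward to -139.30°, crossing the antimeridian.

91.17°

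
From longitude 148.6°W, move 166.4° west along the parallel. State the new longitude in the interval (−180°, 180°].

Start at -148.6°; shift −166.4° → -315.0°.
-315.0° lies outside (−180°, 180°]; add 360° → +45.0°.

45.0°E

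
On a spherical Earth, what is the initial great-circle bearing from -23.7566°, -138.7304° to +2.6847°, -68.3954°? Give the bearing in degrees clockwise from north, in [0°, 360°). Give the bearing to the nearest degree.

79°

Δλ = -68.3954 − -138.7304 = 70.3350°.
θ = atan2( sin Δλ · cos φ₂ , cos φ₁ · sin φ₂ − sin φ₁ · cos φ₂ · cos Δλ )
  = atan2(0.94064, 0.17829) = 79.267° → normalised to [0°, 360°): 79.267°.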